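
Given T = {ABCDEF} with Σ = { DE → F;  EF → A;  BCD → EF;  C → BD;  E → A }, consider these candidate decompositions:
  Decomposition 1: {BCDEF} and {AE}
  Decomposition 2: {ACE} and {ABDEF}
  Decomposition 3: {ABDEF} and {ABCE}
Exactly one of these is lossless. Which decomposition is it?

Decomposition 1

Decomposition 1: common = {E}, closure = {AE} → lossless.
Decomposition 2: common = {AE}, closure = {AE} → lossy.
Decomposition 3: common = {ABE}, closure = {ABE} → lossy.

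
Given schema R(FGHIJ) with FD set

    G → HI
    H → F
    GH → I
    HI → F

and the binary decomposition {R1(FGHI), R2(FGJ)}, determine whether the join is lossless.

Common attributes: R1 ∩ R2 = {FG}.
Closure of {FG}: G → HI applies, adding HI. So (FG)⁺ = {FGHI}.
This closure contains every attribute of R1, so R1 ∩ R2 → R1. The join is lossless.

Yes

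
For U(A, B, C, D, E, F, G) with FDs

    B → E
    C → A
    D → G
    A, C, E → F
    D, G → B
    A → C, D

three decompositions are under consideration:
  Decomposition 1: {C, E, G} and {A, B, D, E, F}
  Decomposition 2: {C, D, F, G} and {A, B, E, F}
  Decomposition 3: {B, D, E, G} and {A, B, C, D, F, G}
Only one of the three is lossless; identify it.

Decomposition 3

Decomposition 1: common = {E}, closure = {E} → lossy.
Decomposition 2: common = {F}, closure = {F} → lossy.
Decomposition 3: common = {B, D, G}, closure = {B, D, E, G} → lossless.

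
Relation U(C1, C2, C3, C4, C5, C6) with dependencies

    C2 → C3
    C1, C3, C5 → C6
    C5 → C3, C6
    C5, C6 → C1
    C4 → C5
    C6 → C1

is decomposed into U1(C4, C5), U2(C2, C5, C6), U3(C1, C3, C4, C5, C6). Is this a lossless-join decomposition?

Chase test. Columns are C1, C2, C3, C4, C5, C6; row i has aⱼ where attribute j ∈ Ui, else bᵢⱼ.
Initial tableau (one row per fragment):
  row 1: b11 b12 b13 a4 a5 b16
  row 2: b21 a2 b23 b24 a5 a6
  row 3: a1 b32 a3 a4 a5 a6
Rows 1 and 2 agree on C5; apply C5→C3, C6 and equate their C3, C6 entries.
Rows 1 and 3 agree on C5; apply C5→C3, C6 and equate their C3, C6 entries.
Rows 1 and 2 agree on C5, C6; apply C5, C6→C1 and equate their C1 entries.
Rows 1 and 3 agree on C5, C6; apply C5, C6→C1 and equate their C1 entries.
No row becomes fully distinguished — the join is lossy.

No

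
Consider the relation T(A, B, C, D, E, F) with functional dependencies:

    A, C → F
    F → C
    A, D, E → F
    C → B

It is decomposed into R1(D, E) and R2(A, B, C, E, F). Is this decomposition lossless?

No

Common attributes: R1 ∩ R2 = {E}.
No dependency enlarges {E}, so (E)⁺ = {E}.
The closure contains neither all of R1 = {D, E} nor all of R2 = {A, B, C, E, F}, so the common attributes are not a superkey of either fragment. The join is lossy.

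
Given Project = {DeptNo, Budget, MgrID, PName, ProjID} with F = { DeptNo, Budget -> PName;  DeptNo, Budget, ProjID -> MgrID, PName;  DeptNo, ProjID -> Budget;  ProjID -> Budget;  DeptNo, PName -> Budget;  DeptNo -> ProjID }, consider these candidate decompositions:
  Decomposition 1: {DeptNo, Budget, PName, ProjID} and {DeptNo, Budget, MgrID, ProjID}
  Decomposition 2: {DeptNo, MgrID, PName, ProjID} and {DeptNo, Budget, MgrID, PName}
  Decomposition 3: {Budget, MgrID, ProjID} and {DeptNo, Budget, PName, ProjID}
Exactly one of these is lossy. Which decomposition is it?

Decomposition 3

Decomposition 1: common = {DeptNo, Budget, ProjID}, closure = {DeptNo, Budget, MgrID, PName, ProjID} → lossless.
Decomposition 2: common = {DeptNo, MgrID, PName}, closure = {DeptNo, Budget, MgrID, PName, ProjID} → lossless.
Decomposition 3: common = {Budget, ProjID}, closure = {Budget, ProjID} → lossy.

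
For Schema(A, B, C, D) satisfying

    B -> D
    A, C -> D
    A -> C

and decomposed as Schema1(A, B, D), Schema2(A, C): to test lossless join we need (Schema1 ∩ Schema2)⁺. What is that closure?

A, C, D

Schema1 ∩ Schema2 = {A}.
A → C applies, adding C
A, C → D applies, adding D
Closure: {A, C, D}.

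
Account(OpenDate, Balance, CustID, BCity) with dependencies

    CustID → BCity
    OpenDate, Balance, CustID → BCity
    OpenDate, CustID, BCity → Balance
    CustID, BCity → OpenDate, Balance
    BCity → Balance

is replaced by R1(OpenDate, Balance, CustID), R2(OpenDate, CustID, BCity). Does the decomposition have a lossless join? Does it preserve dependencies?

lossless but not dependency-preserving

Lossless test: (OpenDate, CustID)⁺ = {OpenDate, Balance, CustID, BCity}, which contains all of one fragment — lossless.
Dependency preservation: the restricted closure of {BCity} across the fragments never reaches {Balance}, so BCity → Balance cannot be enforced without a join — not preserved.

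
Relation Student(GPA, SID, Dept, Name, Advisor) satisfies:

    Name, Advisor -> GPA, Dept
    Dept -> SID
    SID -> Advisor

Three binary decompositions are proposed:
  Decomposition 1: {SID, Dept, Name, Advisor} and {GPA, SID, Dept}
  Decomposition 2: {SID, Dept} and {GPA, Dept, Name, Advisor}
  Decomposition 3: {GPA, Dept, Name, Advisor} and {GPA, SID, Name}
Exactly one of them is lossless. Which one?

Decomposition 1: common = {SID, Dept}, closure = {SID, Dept, Advisor} → lossy.
Decomposition 2: common = {Dept}, closure = {SID, Dept, Advisor} → lossless.
Decomposition 3: common = {GPA, Name}, closure = {GPA, Name} → lossy.

Decomposition 2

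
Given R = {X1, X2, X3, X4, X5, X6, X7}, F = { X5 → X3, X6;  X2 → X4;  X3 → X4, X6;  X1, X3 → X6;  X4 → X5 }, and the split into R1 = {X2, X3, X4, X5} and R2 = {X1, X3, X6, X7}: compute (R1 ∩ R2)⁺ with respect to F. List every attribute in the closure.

X3, X4, X5, X6

R1 ∩ R2 = {X3}.
X3 → X4, X6 applies, adding X4, X6
X4 → X5 applies, adding X5
Closure: {X3, X4, X5, X6}.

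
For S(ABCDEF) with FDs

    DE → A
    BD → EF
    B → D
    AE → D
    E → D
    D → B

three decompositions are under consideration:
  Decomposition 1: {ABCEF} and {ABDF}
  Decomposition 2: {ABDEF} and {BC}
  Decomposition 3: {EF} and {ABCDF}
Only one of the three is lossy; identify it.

Decomposition 1: common = {ABF}, closure = {ABDEF} → lossless.
Decomposition 2: common = {B}, closure = {ABDEF} → lossless.
Decomposition 3: common = {F}, closure = {F} → lossy.

Decomposition 3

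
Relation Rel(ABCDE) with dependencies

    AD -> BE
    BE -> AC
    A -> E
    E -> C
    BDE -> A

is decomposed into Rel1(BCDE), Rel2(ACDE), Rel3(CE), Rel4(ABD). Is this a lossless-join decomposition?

Chase test. Columns are ABCDE; row i has aⱼ where attribute j ∈ Reli, else bᵢⱼ.
Initial tableau (one row per fragment):
  row 1: b11 a2 a3 a4 a5
  row 2: a1 b22 a3 a4 a5
  row 3: b31 b32 a3 b34 a5
  row 4: a1 a2 b43 a4 b45
Rows 2 and 4 agree on AD; apply AD→BE and equate their BE entries.
Rows 1 and 2 agree on BE; apply BE→AC and equate their AC entries.
Rows 1 and 4 agree on BE; apply BE→AC and equate their AC entries.
Row 1 is now all distinguished symbols — the join is lossless.

Yes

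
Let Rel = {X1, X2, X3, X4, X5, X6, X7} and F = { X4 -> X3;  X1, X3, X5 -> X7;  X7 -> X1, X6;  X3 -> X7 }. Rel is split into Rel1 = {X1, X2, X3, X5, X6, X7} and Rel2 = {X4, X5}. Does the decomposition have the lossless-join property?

Common attributes: Rel1 ∩ Rel2 = {X5}.
No dependency enlarges {X5}, so (X5)⁺ = {X5}.
The closure contains neither all of Rel1 = {X1, X2, X3, X5, X6, X7} nor all of Rel2 = {X4, X5}, so the common attributes are not a superkey of either fragment. The join is lossy.

No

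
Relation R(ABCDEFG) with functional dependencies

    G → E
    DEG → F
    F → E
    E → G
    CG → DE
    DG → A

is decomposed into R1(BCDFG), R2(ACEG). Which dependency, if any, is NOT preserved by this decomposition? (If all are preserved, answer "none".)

Check DG → A: no single fragment contains all of {ADG}, and the restricted closure of {DG} across the fragments never reaches {A}.
G → E is preserved.
DEG → F is preserved.
F → E is preserved.
E → G is preserved.
CG → DE is preserved.

DG → A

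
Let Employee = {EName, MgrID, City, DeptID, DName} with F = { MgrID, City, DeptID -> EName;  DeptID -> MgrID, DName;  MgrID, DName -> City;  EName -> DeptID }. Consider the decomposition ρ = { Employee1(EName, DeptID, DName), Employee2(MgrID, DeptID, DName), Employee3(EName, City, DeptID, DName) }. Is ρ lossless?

Chase test. Columns are EName, MgrID, City, DeptID, DName; row i has aⱼ where attribute j ∈ Employeei, else bᵢⱼ.
Initial tableau (one row per fragment):
  row 1: a1 b12 b13 a4 a5
  row 2: b21 a2 b23 a4 a5
  row 3: a1 b32 a3 a4 a5
Rows 1 and 2 agree on DeptID; apply DeptID→MgrID, DName and equate their MgrID, DName entries.
Rows 1 and 3 agree on DeptID; apply DeptID→MgrID, DName and equate their MgrID, DName entries.
Rows 1 and 2 agree on MgrID, DName; apply MgrID, DName→City and equate their City entries.
Rows 1 and 3 agree on MgrID, DName; apply MgrID, DName→City and equate their City entries.
Rows 1 and 2 agree on MgrID, City, DeptID; apply MgrID, City, DeptID→EName and equate their EName entries.
Row 1 is now all distinguished symbols — the join is lossless.

Yes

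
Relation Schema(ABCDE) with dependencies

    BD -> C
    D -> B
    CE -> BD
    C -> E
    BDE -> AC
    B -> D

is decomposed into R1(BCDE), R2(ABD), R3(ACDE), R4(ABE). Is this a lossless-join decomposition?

Chase test. Columns are ABCDE; row i has aⱼ where attribute j ∈ Ri, else bᵢⱼ.
Initial tableau (one row per fragment):
  row 1: b11 a2 a3 a4 a5
  row 2: a1 a2 b23 a4 b25
  row 3: a1 b32 a3 a4 a5
  row 4: a1 a2 b43 b44 a5
Rows 1 and 2 agree on BD; apply BD→C and equate their C entries.
Rows 1 and 3 agree on D; apply D→B and equate their B entries.
Rows 1 and 2 agree on C; apply C→E and equate their E entries.
Rows 1 and 2 agree on BDE; apply BDE→AC and equate their AC entries.
Rows 1 and 4 agree on B; apply B→D and equate their D entries.
Rows 1 and 4 agree on BD; apply BD→C and equate their C entries.
Row 1 is now all distinguished symbols — the join is lossless.

Yes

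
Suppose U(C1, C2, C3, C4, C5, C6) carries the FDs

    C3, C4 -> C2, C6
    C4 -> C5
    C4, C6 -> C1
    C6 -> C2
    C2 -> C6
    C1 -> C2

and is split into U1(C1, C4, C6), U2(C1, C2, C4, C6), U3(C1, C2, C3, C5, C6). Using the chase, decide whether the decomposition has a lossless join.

No

Chase test. Columns are C1, C2, C3, C4, C5, C6; row i has aⱼ where attribute j ∈ Ui, else bᵢⱼ.
Initial tableau (one row per fragment):
  row 1: a1 b12 b13 a4 b15 a6
  row 2: a1 a2 b23 a4 b25 a6
  row 3: a1 a2 a3 b34 a5 a6
Rows 1 and 2 agree on C4; apply C4→C5 and equate their C5 entries.
Rows 1 and 2 agree on C6; apply C6→C2 and equate their C2 entries.
No row becomes fully distinguished — the join is lossy.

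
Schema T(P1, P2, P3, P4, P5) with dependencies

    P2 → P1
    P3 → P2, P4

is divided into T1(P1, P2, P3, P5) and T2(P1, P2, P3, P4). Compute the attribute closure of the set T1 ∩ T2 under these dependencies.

P1, P2, P3, P4

T1 ∩ T2 = {P1, P2, P3}.
P3 → P2, P4 applies, adding P4
Closure: {P1, P2, P3, P4}.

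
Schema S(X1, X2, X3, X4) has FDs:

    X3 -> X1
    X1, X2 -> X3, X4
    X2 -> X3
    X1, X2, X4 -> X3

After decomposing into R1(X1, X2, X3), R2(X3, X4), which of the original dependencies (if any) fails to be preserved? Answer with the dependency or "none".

Check X1, X2 → X3, X4: no single fragment contains all of {X1, X2, X3, X4}, and the restricted closure of {X1, X2} across the fragments never reaches {X3, X4}.
X3 → X1 is preserved.
X2 → X3 is preserved.
X1, X2, X4 → X3 is preserved.

X1, X2 -> X3, X4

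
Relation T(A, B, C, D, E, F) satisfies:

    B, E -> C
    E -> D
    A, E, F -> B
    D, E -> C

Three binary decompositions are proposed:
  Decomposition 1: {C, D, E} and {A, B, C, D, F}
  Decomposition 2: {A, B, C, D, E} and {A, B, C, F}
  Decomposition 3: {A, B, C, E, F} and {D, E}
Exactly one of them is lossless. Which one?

Decomposition 3

Decomposition 1: common = {C, D}, closure = {C, D} → lossy.
Decomposition 2: common = {A, B, C}, closure = {A, B, C} → lossy.
Decomposition 3: common = {E}, closure = {C, D, E} → lossless.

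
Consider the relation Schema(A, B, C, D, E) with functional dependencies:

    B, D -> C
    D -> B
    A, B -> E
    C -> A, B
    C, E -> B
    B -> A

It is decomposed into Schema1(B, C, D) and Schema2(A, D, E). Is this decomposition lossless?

Common attributes: Schema1 ∩ Schema2 = {D}.
Closure of {D}: D → B applies, adding B; B → A applies, adding A; B, D → C applies, adding C; A, B → E applies, adding E. So (D)⁺ = {A, B, C, D, E}.
This closure contains every attribute of Schema1, so Schema1 ∩ Schema2 → Schema1. The join is lossless.

Yes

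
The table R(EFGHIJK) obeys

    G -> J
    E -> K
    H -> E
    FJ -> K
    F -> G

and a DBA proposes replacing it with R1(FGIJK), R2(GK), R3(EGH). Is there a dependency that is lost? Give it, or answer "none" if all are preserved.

Check E → K: no single fragment contains all of {EK}, and the restricted closure of {E} across the fragments never reaches {K}.
G → J is preserved.
H → E is preserved.
FJ → K is preserved.
F → G is preserved.

E -> K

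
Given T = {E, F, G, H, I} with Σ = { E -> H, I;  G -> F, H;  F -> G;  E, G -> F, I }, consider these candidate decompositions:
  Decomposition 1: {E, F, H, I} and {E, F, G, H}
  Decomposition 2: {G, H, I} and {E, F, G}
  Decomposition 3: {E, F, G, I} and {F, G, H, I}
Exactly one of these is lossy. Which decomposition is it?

Decomposition 1: common = {E, F, H}, closure = {E, F, G, H, I} → lossless.
Decomposition 2: common = {G}, closure = {F, G, H} → lossy.
Decomposition 3: common = {F, G, I}, closure = {F, G, H, I} → lossless.

Decomposition 2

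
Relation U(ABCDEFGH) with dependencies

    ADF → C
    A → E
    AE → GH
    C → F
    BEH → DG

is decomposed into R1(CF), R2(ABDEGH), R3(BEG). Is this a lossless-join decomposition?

No

Chase test. Columns are ABCDEFGH; row i has aⱼ where attribute j ∈ Ri, else bᵢⱼ.
Initial tableau (one row per fragment):
  row 1: b11 b12 a3 b14 b15 a6 b17 b18
  row 2: a1 a2 b23 a4 a5 b26 a7 a8
  row 3: b31 a2 b33 b34 a5 b36 a7 b38
No row becomes fully distinguished — the join is lossy.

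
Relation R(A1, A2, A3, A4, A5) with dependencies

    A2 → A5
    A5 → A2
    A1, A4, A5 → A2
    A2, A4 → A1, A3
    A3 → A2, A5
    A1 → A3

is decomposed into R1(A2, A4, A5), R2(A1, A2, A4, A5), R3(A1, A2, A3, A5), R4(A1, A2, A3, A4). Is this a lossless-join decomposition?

Yes

Chase test. Columns are A1, A2, A3, A4, A5; row i has aⱼ where attribute j ∈ Ri, else bᵢⱼ.
Initial tableau (one row per fragment):
  row 1: b11 a2 b13 a4 a5
  row 2: a1 a2 b23 a4 a5
  row 3: a1 a2 a3 b34 a5
  row 4: a1 a2 a3 a4 b45
Rows 1 and 4 agree on A2; apply A2→A5 and equate their A5 entries.
Rows 1 and 2 agree on A2, A4; apply A2, A4→A1, A3 and equate their A1, A3 entries.
Rows 1 and 4 agree on A2, A4; apply A2, A4→A1, A3 and equate their A1, A3 entries.
Row 1 is now all distinguished symbols — the join is lossless.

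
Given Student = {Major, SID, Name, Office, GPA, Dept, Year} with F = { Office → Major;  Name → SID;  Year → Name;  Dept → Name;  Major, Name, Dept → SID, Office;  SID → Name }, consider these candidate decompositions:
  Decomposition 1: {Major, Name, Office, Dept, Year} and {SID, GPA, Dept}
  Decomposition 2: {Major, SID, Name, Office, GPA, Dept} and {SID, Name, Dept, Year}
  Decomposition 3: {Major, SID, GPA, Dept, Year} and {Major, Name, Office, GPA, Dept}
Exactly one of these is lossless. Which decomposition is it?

Decomposition 3

Decomposition 1: common = {Dept}, closure = {SID, Name, Dept} → lossy.
Decomposition 2: common = {SID, Name, Dept}, closure = {SID, Name, Dept} → lossy.
Decomposition 3: common = {Major, GPA, Dept}, closure = {Major, SID, Name, Office, GPA, Dept} → lossless.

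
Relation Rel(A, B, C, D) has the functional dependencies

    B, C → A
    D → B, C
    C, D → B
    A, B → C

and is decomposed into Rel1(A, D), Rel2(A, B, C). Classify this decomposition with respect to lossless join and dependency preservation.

Lossless test: (A)⁺ = {A}, which is a superkey of neither fragment — lossy.
Dependency preservation: the restricted closure of {D} across the fragments never reaches {B, C}, so D → B, C cannot be enforced without a join — not preserved.

lossy and not dependency-preserving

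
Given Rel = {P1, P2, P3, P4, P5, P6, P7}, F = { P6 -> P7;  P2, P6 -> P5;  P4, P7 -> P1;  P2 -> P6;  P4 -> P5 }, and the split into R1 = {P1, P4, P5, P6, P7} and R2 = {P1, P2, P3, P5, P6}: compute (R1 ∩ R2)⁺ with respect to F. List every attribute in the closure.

P1, P5, P6, P7

R1 ∩ R2 = {P1, P5, P6}.
P6 → P7 applies, adding P7
Closure: {P1, P5, P6, P7}.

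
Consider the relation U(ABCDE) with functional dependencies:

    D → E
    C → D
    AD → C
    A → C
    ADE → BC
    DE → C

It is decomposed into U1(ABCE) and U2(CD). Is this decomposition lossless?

Common attributes: U1 ∩ U2 = {C}.
Closure of {C}: C → D applies, adding D; D → E applies, adding E. So (C)⁺ = {CDE}.
This closure contains every attribute of U2, so U1 ∩ U2 → U2. The join is lossless.

Yes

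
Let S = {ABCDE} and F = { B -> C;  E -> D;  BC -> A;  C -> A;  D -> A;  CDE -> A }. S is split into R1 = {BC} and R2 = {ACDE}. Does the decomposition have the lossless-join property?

Common attributes: R1 ∩ R2 = {C}.
Closure of {C}: C → A applies, adding A. So (C)⁺ = {AC}.
The closure contains neither all of R1 = {BC} nor all of R2 = {ACDE}, so the common attributes are not a superkey of either fragment. The join is lossy.

No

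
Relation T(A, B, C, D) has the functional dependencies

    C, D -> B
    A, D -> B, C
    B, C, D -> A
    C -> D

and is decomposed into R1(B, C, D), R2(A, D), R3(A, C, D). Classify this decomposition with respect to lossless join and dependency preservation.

Lossless test (chase): Rows 1 and 3 agree on C, D; apply C, D→B and equate their B entries. Rows 2 and 3 agree on A, D; apply A, D→B, C and equate their B, C entries. Rows 1 and 2 agree on B, C, D; apply B, C, D→A and equate their A entries. Row 1 is now all distinguished symbols — the join is lossless.
Dependency preservation: A, D → B, C; B, C, D → A are not contained in any single fragment, but the restricted closure of each left-hand side across the fragments still reaches the right-hand side; the remaining FDs each lie inside some fragment. All dependencies are preserved.

lossless and dependency-preserving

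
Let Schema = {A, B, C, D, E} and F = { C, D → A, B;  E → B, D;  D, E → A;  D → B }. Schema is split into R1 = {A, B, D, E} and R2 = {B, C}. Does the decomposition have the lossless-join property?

Common attributes: R1 ∩ R2 = {B}.
No dependency enlarges {B}, so (B)⁺ = {B}.
The closure contains neither all of R1 = {A, B, D, E} nor all of R2 = {B, C}, so the common attributes are not a superkey of either fragment. The join is lossy.

No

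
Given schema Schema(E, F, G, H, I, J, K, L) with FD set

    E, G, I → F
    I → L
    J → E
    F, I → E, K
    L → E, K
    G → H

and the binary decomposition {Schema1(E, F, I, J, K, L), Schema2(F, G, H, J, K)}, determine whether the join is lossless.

No

Common attributes: Schema1 ∩ Schema2 = {F, J, K}.
Closure of {F, J, K}: J → E applies, adding E. So (F, J, K)⁺ = {E, F, J, K}.
The closure contains neither all of Schema1 = {E, F, I, J, K, L} nor all of Schema2 = {F, G, H, J, K}, so the common attributes are not a superkey of either fragment. The join is lossy.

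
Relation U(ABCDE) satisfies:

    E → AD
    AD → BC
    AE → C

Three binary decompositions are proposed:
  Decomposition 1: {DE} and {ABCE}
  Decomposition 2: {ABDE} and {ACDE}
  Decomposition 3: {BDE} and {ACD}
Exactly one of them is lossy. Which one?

Decomposition 1: common = {E}, closure = {ABCDE} → lossless.
Decomposition 2: common = {ADE}, closure = {ABCDE} → lossless.
Decomposition 3: common = {D}, closure = {D} → lossy.

Decomposition 3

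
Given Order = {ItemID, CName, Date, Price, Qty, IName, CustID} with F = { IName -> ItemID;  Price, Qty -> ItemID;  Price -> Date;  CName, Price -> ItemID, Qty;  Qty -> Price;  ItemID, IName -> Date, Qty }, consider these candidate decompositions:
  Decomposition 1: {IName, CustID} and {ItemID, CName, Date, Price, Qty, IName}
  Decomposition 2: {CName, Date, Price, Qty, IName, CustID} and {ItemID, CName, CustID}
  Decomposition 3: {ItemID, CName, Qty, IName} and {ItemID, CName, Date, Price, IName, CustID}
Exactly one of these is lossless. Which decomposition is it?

Decomposition 1: common = {IName}, closure = {ItemID, Date, Price, Qty, IName} → lossy.
Decomposition 2: common = {CName, CustID}, closure = {CName, CustID} → lossy.
Decomposition 3: common = {ItemID, CName, IName}, closure = {ItemID, CName, Date, Price, Qty, IName} → lossless.

Decomposition 3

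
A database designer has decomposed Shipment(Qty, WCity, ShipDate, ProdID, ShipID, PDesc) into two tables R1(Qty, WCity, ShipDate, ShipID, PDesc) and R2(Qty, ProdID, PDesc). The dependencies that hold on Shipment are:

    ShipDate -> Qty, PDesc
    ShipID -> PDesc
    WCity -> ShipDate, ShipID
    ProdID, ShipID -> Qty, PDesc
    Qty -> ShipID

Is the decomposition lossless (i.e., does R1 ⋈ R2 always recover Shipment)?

Common attributes: R1 ∩ R2 = {Qty, PDesc}.
Closure of {Qty, PDesc}: Qty → ShipID applies, adding ShipID. So (Qty, PDesc)⁺ = {Qty, ShipID, PDesc}.
The closure contains neither all of R1 = {Qty, WCity, ShipDate, ShipID, PDesc} nor all of R2 = {Qty, ProdID, PDesc}, so the common attributes are not a superkey of either fragment. The join is lossy.

No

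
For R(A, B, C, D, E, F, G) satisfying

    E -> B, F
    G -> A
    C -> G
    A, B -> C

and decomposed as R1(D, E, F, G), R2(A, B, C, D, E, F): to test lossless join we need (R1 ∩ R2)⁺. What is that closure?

B, D, E, F

R1 ∩ R2 = {D, E, F}.
E → B, F applies, adding B
Closure: {B, D, E, F}.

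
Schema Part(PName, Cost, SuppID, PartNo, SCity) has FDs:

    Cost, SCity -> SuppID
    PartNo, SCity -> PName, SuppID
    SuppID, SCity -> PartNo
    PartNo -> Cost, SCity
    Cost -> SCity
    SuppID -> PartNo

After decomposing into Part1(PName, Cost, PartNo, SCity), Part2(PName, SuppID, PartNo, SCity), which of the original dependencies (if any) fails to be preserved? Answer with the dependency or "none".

Cost, SCity → SuppID: restricted closure across fragments reaches SuppID.
PartNo, SCity → PName, SuppID lies within Part2.
SuppID, SCity → PartNo lies within Part2.
PartNo → Cost, SCity lies within Part1.
Cost → SCity lies within Part1.
SuppID → PartNo lies within Part2.
Every dependency is enforceable on the fragments, so the decomposition is dependency-preserving.

none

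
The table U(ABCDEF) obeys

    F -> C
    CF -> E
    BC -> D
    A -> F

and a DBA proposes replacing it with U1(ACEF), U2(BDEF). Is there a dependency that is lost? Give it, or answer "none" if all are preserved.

Check BC → D: no single fragment contains all of {BCD}, and the restricted closure of {BC} across the fragments never reaches {D}.
F → C is preserved.
CF → E is preserved.
A → F is preserved.

BC -> D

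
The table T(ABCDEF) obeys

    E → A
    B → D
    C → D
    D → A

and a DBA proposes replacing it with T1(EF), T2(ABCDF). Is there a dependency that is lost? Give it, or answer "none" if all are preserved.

Check E → A: no single fragment contains all of {AE}, and the restricted closure of {E} across the fragments never reaches {A}.
B → D is preserved.
C → D is preserved.
D → A is preserved.

E → A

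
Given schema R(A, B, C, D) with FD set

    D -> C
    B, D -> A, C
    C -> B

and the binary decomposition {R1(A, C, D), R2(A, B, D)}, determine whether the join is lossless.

Common attributes: R1 ∩ R2 = {A, D}.
Closure of {A, D}: D → C applies, adding C; C → B applies, adding B. So (A, D)⁺ = {A, B, C, D}.
This closure contains every attribute of R1, so R1 ∩ R2 → R1. The join is lossless.

Yes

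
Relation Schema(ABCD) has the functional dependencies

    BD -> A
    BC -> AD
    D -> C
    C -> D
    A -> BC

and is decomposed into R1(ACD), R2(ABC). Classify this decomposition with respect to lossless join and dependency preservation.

lossless and dependency-preserving

Lossless test: (AC)⁺ = {ABCD}, which contains all of one fragment — lossless.
Dependency preservation: BD → A; BC → AD are not contained in any single fragment, but the restricted closure of each left-hand side across the fragments still reaches the right-hand side; the remaining FDs each lie inside some fragment. All dependencies are preserved.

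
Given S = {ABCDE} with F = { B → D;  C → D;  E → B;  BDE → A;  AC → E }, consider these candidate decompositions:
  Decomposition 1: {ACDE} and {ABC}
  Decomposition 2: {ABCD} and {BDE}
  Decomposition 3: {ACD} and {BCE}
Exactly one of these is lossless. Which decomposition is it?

Decomposition 1

Decomposition 1: common = {AC}, closure = {ABCDE} → lossless.
Decomposition 2: common = {BD}, closure = {BD} → lossy.
Decomposition 3: common = {C}, closure = {CD} → lossy.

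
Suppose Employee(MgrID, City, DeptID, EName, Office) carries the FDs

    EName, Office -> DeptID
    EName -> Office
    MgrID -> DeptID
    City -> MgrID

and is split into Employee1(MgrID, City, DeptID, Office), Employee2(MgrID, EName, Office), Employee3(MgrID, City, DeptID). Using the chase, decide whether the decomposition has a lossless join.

No

Chase test. Columns are MgrID, City, DeptID, EName, Office; row i has aⱼ where attribute j ∈ Employeei, else bᵢⱼ.
Initial tableau (one row per fragment):
  row 1: a1 a2 a3 b14 a5
  row 2: a1 b22 b23 a4 a5
  row 3: a1 a2 a3 b34 b35
Rows 1 and 2 agree on MgrID; apply MgrID→DeptID and equate their DeptID entries.
No row becomes fully distinguished — the join is lossy.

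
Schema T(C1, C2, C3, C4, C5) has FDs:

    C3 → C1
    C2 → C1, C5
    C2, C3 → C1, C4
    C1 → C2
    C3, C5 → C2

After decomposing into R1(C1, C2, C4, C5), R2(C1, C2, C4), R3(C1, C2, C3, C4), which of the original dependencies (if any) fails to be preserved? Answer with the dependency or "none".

C3 → C1 lies within R3.
C2 → C1, C5 lies within R1.
C2, C3 → C1, C4 lies within R3.
C1 → C2 lies within R1.
C3, C5 → C2: restricted closure across fragments reaches C2.
Every dependency is enforceable on the fragments, so the decomposition is dependency-preserving.

none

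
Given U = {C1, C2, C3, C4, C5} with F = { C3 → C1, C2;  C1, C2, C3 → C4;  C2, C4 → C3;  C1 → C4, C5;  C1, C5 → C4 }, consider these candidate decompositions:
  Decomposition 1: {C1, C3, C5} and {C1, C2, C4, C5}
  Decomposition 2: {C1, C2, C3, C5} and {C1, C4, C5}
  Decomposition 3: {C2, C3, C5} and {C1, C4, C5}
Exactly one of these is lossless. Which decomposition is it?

Decomposition 1: common = {C1, C5}, closure = {C1, C4, C5} → lossy.
Decomposition 2: common = {C1, C5}, closure = {C1, C4, C5} → lossless.
Decomposition 3: common = {C5}, closure = {C5} → lossy.

Decomposition 2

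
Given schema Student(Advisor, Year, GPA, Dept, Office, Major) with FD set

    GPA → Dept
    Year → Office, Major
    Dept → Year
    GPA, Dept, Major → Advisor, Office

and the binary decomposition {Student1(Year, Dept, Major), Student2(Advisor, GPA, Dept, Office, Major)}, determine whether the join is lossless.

Common attributes: Student1 ∩ Student2 = {Dept, Major}.
Closure of {Dept, Major}: Dept → Year applies, adding Year; Year → Office, Major applies, adding Office. So (Dept, Major)⁺ = {Year, Dept, Office, Major}.
This closure contains every attribute of Student1, so Student1 ∩ Student2 → Student1. The join is lossless.

Yes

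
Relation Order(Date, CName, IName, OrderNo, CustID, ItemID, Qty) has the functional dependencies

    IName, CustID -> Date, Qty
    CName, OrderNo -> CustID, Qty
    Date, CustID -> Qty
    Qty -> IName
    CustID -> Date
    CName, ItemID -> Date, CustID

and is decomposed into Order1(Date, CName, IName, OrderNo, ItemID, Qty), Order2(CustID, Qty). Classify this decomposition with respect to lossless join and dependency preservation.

Lossless test: (Qty)⁺ = {IName, Qty}, which is a superkey of neither fragment — lossy.
Dependency preservation: the restricted closure of {IName, CustID} across the fragments never reaches {Date, Qty}, so IName, CustID → Date, Qty cannot be enforced without a join — not preserved.

lossy and not dependency-preserving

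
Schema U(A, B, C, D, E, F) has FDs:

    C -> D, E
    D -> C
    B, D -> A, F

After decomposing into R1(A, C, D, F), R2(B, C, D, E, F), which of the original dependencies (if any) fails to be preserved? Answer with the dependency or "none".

B, D -> A, F

Check B, D → A, F: no single fragment contains all of {A, B, D, F}, and the restricted closure of {B, D} across the fragments never reaches {A, F}.
C → D, E is preserved.
D → C is preserved.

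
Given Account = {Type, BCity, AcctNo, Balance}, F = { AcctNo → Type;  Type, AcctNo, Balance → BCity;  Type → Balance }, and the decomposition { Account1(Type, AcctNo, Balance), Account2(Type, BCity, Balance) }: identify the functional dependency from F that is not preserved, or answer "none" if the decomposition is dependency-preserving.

Check Type, AcctNo, Balance → BCity: no single fragment contains all of {Type, BCity, AcctNo, Balance}, and the restricted closure of {Type, AcctNo, Balance} across the fragments never reaches {BCity}.
AcctNo → Type is preserved.
Type → Balance is preserved.

Type, AcctNo, Balance → BCity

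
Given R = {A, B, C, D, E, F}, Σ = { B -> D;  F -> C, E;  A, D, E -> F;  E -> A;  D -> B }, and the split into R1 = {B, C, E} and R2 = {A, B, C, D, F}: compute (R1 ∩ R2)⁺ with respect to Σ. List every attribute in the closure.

B, C, D

R1 ∩ R2 = {B, C}.
B → D applies, adding D
Closure: {B, C, D}.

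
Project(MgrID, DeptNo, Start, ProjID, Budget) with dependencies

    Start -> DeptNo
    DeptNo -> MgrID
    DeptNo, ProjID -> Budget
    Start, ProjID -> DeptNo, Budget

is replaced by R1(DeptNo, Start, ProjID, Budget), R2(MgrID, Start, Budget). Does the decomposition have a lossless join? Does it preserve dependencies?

lossless but not dependency-preserving

Lossless test: (Start, Budget)⁺ = {MgrID, DeptNo, Start, Budget}, which contains all of one fragment — lossless.
Dependency preservation: the restricted closure of {DeptNo} across the fragments never reaches {MgrID}, so DeptNo → MgrID cannot be enforced without a join — not preserved.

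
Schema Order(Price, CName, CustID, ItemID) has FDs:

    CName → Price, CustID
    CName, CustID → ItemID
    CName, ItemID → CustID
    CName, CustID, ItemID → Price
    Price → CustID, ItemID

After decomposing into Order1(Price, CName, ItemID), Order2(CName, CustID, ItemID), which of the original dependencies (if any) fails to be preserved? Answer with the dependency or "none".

Price → CustID, ItemID

Check Price → CustID, ItemID: no single fragment contains all of {Price, CustID, ItemID}, and the restricted closure of {Price} across the fragments never reaches {CustID, ItemID}.
CName → Price, CustID is preserved.
CName, CustID → ItemID is preserved.
CName, ItemID → CustID is preserved.
CName, CustID, ItemID → Price is preserved.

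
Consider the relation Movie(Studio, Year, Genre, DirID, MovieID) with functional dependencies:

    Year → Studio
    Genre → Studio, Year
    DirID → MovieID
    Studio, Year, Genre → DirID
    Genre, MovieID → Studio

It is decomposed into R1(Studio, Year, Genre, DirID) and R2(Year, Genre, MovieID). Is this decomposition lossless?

Yes

Common attributes: R1 ∩ R2 = {Year, Genre}.
Closure of {Year, Genre}: Year → Studio applies, adding Studio; Studio, Year, Genre → DirID applies, adding DirID; DirID → MovieID applies, adding MovieID. So (Year, Genre)⁺ = {Studio, Year, Genre, DirID, MovieID}.
This closure contains every attribute of R1, so R1 ∩ R2 → R1. The join is lossless.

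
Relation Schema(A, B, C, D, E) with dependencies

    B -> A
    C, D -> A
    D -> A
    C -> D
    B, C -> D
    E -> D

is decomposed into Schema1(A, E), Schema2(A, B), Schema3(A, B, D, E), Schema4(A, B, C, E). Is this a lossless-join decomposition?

Yes

Chase test. Columns are A, B, C, D, E; row i has aⱼ where attribute j ∈ Schemai, else bᵢⱼ.
Initial tableau (one row per fragment):
  row 1: a1 b12 b13 b14 a5
  row 2: a1 a2 b23 b24 b25
  row 3: a1 a2 b33 a4 a5
  row 4: a1 a2 a3 b44 a5
Rows 1 and 3 agree on E; apply E→D and equate their D entries.
Rows 1 and 4 agree on E; apply E→D and equate their D entries.
Row 4 is now all distinguished symbols — the join is lossless.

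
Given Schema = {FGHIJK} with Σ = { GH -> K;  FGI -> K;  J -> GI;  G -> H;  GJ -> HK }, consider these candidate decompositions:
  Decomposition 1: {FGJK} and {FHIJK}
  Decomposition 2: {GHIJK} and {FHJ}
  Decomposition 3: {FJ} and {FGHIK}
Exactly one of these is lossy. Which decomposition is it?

Decomposition 1: common = {FJK}, closure = {FGHIJK} → lossless.
Decomposition 2: common = {HJ}, closure = {GHIJK} → lossless.
Decomposition 3: common = {F}, closure = {F} → lossy.

Decomposition 3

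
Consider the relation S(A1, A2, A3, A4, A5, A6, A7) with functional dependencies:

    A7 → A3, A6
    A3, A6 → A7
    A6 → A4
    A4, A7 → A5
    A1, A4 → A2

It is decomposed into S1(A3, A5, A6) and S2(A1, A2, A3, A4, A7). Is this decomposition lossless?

Common attributes: S1 ∩ S2 = {A3}.
No dependency enlarges {A3}, so (A3)⁺ = {A3}.
The closure contains neither all of S1 = {A3, A5, A6} nor all of S2 = {A1, A2, A3, A4, A7}, so the common attributes are not a superkey of either fragment. The join is lossy.

No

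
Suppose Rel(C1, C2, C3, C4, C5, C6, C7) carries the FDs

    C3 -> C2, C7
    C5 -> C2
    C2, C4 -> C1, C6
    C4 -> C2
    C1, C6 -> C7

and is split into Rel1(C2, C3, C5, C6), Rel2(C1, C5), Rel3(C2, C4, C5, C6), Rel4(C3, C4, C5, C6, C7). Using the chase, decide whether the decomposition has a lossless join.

Chase test. Columns are C1, C2, C3, C4, C5, C6, C7; row i has aⱼ where attribute j ∈ Reli, else bᵢⱼ.
Initial tableau (one row per fragment):
  row 1: b11 a2 a3 b14 a5 a6 b17
  row 2: a1 b22 b23 b24 a5 b26 b27
  row 3: b31 a2 b33 a4 a5 a6 b37
  row 4: b41 b42 a3 a4 a5 a6 a7
Rows 1 and 4 agree on C3; apply C3→C2, C7 and equate their C2, C7 entries.
Rows 1 and 2 agree on C5; apply C5→C2 and equate their C2 entries.
Rows 3 and 4 agree on C2, C4; apply C2, C4→C1, C6 and equate their C1, C6 entries.
Rows 3 and 4 agree on C1, C6; apply C1, C6→C7 and equate their C7 entries.
No row becomes fully distinguished — the join is lossy.

No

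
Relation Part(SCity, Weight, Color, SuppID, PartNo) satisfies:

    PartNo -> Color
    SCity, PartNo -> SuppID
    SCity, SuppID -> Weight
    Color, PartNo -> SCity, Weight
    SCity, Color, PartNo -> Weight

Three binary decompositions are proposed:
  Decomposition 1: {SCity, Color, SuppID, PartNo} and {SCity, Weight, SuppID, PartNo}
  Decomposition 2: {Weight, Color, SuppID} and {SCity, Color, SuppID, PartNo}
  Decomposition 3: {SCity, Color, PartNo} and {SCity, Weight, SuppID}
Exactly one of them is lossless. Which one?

Decomposition 1: common = {SCity, SuppID, PartNo}, closure = {SCity, Weight, Color, SuppID, PartNo} → lossless.
Decomposition 2: common = {Color, SuppID}, closure = {Color, SuppID} → lossy.
Decomposition 3: common = {SCity}, closure = {SCity} → lossy.

Decomposition 1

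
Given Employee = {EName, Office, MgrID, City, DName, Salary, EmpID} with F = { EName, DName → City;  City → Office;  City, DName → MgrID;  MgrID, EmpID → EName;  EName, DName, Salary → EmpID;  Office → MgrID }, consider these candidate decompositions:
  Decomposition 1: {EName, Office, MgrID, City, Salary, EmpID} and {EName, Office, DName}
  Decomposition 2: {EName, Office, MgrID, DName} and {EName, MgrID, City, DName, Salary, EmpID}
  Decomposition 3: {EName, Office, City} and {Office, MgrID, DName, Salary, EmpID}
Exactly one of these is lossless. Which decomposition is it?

Decomposition 2

Decomposition 1: common = {EName, Office}, closure = {EName, Office, MgrID} → lossy.
Decomposition 2: common = {EName, MgrID, DName}, closure = {EName, Office, MgrID, City, DName} → lossless.
Decomposition 3: common = {Office}, closure = {Office, MgrID} → lossy.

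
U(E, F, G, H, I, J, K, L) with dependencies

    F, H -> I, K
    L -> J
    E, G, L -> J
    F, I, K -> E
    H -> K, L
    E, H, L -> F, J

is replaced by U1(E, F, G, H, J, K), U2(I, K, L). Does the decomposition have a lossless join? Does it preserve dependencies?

lossy and not dependency-preserving

Lossless test: (K)⁺ = {K}, which is a superkey of neither fragment — lossy.
Dependency preservation: the restricted closure of {F, H} across the fragments never reaches {I, K}, so F, H → I, K cannot be enforced without a join — not preserved.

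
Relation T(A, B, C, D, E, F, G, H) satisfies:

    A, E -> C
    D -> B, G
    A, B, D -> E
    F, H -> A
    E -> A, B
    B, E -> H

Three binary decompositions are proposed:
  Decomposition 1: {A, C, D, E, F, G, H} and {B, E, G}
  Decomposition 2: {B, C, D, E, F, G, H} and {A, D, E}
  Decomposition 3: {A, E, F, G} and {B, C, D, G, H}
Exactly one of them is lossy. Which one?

Decomposition 1: common = {E, G}, closure = {A, B, C, E, G, H} → lossless.
Decomposition 2: common = {D, E}, closure = {A, B, C, D, E, G, H} → lossless.
Decomposition 3: common = {G}, closure = {G} → lossy.

Decomposition 3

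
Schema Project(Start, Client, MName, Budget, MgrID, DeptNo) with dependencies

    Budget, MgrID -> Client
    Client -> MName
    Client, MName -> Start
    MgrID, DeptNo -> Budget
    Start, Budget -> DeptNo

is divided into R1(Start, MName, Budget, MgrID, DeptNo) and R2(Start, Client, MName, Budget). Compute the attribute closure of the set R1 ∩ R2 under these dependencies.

R1 ∩ R2 = {Start, MName, Budget}.
Start, Budget → DeptNo applies, adding DeptNo
Closure: {Start, MName, Budget, DeptNo}.

Start, MName, Budget, DeptNo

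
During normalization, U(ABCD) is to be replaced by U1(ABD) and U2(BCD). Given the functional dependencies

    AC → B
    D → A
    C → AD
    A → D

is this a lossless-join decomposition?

Common attributes: U1 ∩ U2 = {BD}.
Closure of {BD}: D → A applies, adding A. So (BD)⁺ = {ABD}.
This closure contains every attribute of U1, so U1 ∩ U2 → U1. The join is lossless.

Yes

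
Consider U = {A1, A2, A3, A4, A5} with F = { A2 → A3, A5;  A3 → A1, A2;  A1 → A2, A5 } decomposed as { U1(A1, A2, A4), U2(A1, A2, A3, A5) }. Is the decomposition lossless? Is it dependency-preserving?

Lossless test: (A1, A2)⁺ = {A1, A2, A3, A5}, which contains all of one fragment — lossless.
Dependency preservation: every FD's attributes lie within a single fragment, so each can be enforced locally — preserved.

lossless and dependency-preserving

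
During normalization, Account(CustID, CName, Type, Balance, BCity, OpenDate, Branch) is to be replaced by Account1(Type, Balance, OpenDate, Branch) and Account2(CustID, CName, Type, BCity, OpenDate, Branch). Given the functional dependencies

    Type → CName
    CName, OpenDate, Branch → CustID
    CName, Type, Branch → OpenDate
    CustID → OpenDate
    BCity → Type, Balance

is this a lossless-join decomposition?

No

Common attributes: Account1 ∩ Account2 = {Type, OpenDate, Branch}.
Closure of {Type, OpenDate, Branch}: Type → CName applies, adding CName; CName, OpenDate, Branch → CustID applies, adding CustID. So (Type, OpenDate, Branch)⁺ = {CustID, CName, Type, OpenDate, Branch}.
The closure contains neither all of Account1 = {Type, Balance, OpenDate, Branch} nor all of Account2 = {CustID, CName, Type, BCity, OpenDate, Branch}, so the common attributes are not a superkey of either fragment. The join is lossy.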